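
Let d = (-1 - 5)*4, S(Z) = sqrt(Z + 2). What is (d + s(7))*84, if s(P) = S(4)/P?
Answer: -2016 + 12*sqrt(6) ≈ -1986.6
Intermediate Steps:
S(Z) = sqrt(2 + Z)
s(P) = sqrt(6)/P (s(P) = sqrt(2 + 4)/P = sqrt(6)/P)
d = -24 (d = -6*4 = -24)
(d + s(7))*84 = (-24 + sqrt(6)/7)*84 = -2016 + 12*sqrt(6)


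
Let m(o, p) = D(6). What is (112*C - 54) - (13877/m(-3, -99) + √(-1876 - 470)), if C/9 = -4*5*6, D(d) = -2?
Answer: -228151/2 - I*√2346 ≈ -1.1408e+5 - 48.436*I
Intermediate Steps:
m(o, p) = -2
C = -1080 (C = 9*(-4*5*6) = 9*(-20*6) = 9*(-120) = -1080)
(112*C - 54) - (13877/m(-3, -99) + √(-1876 - 470)) = (112*(-1080) - 54) - (13877/(-2) + √(-1876 - 470)) = (-120960 - 54) - (13877*(-½) + √(-2346)) = -121014 - (-13877/2 + I*√2346) = -121014 + (13877/2 - I*√2346) = -228151/2 - I*√2346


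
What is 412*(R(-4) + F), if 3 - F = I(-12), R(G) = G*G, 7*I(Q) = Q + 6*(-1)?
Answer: 62212/7 ≈ 8887.4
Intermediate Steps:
I(Q) = -6/7 + Q/7 (I(Q) = (Q + 6*(-1))/7 = (Q - 6)/7 = (-6 + Q)/7 = -6/7 + Q/7)
R(G) = G²
F = 39/7 (F = 3 - (-6/7 + (⅐)*(-12)) = 3 - (-6/7 - 12/7) = 3 - 1*(-18/7) = 3 + 18/7 = 39/7 ≈ 5.5714)
412*(R(-4) + F) = 412*((-4)² + 39/7) = 412*(16 + 39/7) = 412*(151/7) = 62212/7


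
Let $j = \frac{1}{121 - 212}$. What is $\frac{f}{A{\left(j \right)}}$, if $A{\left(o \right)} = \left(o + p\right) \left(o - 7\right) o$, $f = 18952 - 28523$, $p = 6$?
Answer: $- \frac{7212428041}{347710} \approx -20743.0$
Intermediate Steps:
$f = -9571$
$j = - \frac{1}{91}$ ($j = \frac{1}{-91} = - \frac{1}{91} \approx -0.010989$)
$A{\left(o \right)} = o \left(-7 + o\right) \left(6 + o\right)$ ($A{\left(o \right)} = \left(o + 6\right) \left(o - 7\right) o = \left(6 + o\right) \left(-7 + o\right) o = \left(-7 + o\right) \left(6 + o\right) o = o \left(-7 + o\right) \left(6 + o\right)$)
$\frac{f}{A{\left(j \right)}} = - \frac{9571}{\left(- \frac{1}{91}\right) \left(-42 + \left(- \frac{1}{91}\right)^{2} - - \frac{1}{91}\right)} = - \frac{9571}{\left(- \frac{1}{91}\right) \left(-42 + \frac{1}{8281} + \frac{1}{91}\right)} = - \frac{9571}{\left(- \frac{1}{91}\right) \left(- \frac{347710}{8281}\right)} = - \frac{9571}{\frac{347710}{753571}} = \left(-9571\right) \frac{753571}{347710} = - \frac{7212428041}{347710}$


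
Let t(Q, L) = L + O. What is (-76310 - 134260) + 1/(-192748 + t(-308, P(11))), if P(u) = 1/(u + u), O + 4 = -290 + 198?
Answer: -893357333212/4242567 ≈ -2.1057e+5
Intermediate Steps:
O = -96 (O = -4 + (-290 + 198) = -4 - 92 = -96)
P(u) = 1/(2*u)
t(Q, L) = -96 + L (t(Q, L) = L - 96 = -96 + L)
(-76310 - 134260) + 1/(-192748 + t(-308, P(11))) = (-76310 - 134260) + 1/(-192748 + (-96 + (1/2)/11)) = -210570 + 1/(-192748 + (-96 + (1/2)*(1/11))) = -210570 + 1/(-192748 + (-96 + 1/22)) = -210570 + 1/(-192748 - 2111/22) = -210570 + 1/(-4242567/22) = -210570 - 22/4242567 = -893357333212/4242567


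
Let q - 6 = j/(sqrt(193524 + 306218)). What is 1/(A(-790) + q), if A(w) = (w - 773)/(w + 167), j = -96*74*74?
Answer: -91689413837/5958213625752929 - 34006310464*sqrt(499742)/17874640877258787 ≈ -0.0013603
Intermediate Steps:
j = -525696 (j = -7104*74 = -525696)
q = 6 - 262848*sqrt(499742)/249871 (q = 6 - 525696/sqrt(193524 + 306218) = 6 - 525696*sqrt(499742)/499742 = 6 - 262848*sqrt(499742)/249871 ≈ -737.64)
A(w) = (-773 + w)/(167 + w)
1/(A(-790) + q) = 1/((-773 - 790)/(167 - 790) + (6 - 262848*sqrt(499742)/249871)) = 1/(-1563/(-623) + (6 - 262848*sqrt(499742)/249871)) = 1/(-1/623*(-1563) + (6 - 262848*sqrt(499742)/249871)) = 1/(1563/623 + (6 - 262848*sqrt(499742)/249871)) = 1/(5301/623 - 262848*sqrt(499742)/249871)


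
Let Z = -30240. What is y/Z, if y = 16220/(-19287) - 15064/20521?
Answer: 155847497/2992161264120 ≈ 5.2085e-5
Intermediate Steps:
y = -623389988/395788527 (y = 16220*(-1/19287) - 15064*1/20521 = -16220/19287 - 15064/20521 = -623389988/395788527 ≈ -1.5751)
y/Z = -623389988/395788527/(-30240) = -623389988/395788527*(-1/30240) = 155847497/2992161264120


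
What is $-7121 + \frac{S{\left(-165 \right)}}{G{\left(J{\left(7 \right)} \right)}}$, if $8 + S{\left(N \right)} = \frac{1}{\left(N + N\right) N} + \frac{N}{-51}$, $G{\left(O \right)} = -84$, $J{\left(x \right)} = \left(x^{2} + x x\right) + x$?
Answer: $- \frac{553686096167}{77754600} \approx -7120.9$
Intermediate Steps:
$J{\left(x \right)} = x + 2 x^{2}$ ($J{\left(x \right)} = \left(x^{2} + x^{2}\right) + x = 2 x^{2} + x = x + 2 x^{2}$)
$S{\left(N \right)} = -8 + \frac{1}{2 N^{2}} - \frac{N}{51}$ ($S{\left(N \right)} = -8 + \left(\frac{1}{\left(N + N\right) N} + \frac{N}{-51}\right) = -8 + \left(\frac{1}{2 N N} + N \left(- \frac{1}{51}\right)\right) = -8 + \left(\frac{\frac{1}{2} \frac{1}{N}}{N} - \frac{N}{51}\right) = -8 - \left(- \frac{1}{2 N^{2}} + \frac{N}{51}\right) = -8 + \frac{1}{2 N^{2}} - \frac{N}{51}$)
$-7121 + \frac{S{\left(-165 \right)}}{G{\left(J{\left(7 \right)} \right)}} = -7121 + \frac{-8 + \frac{1}{2 \cdot 27225} - - \frac{55}{17}}{-84} = -7121 + \left(-8 + \frac{1}{2} \cdot \frac{1}{27225} + \frac{55}{17}\right) \left(- \frac{1}{84}\right) = -7121 + \left(-8 + \frac{1}{54450} + \frac{55}{17}\right) \left(- \frac{1}{84}\right) = -7121 - - \frac{4410433}{77754600} = -7121 + \frac{4410433}{77754600} = - \frac{553686096167}{77754600}$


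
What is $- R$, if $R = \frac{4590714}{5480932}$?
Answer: $- \frac{2295357}{2740466} \approx -0.83758$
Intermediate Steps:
$R = \frac{2295357}{2740466}$ ($R = 4590714 \cdot \frac{1}{5480932} = \frac{2295357}{2740466} \approx 0.83758$)
$- R = \left(-1\right) \frac{2295357}{2740466} = - \frac{2295357}{2740466}$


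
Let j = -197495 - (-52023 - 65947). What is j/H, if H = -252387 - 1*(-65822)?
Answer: 15905/37313 ≈ 0.42626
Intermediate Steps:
j = -79525 (j = -197495 - 1*(-117970) = -197495 + 117970 = -79525)
H = -186565 (H = -252387 + 65822 = -186565)
j/H = -79525/(-186565) = -79525*(-1/186565) = 15905/37313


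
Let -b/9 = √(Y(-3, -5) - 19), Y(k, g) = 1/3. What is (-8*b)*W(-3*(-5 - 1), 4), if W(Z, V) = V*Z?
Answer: 3456*I*√42 ≈ 22397.0*I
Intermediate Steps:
Y(k, g) = ⅓
b = -6*I*√42 (b = -9*√(⅓ - 19) = -6*I*√42 ≈ -38.884*I)
(-8*b)*W(-3*(-5 - 1), 4) = (-(-48)*I*√42)*(4*(-3*(-5 - 1))) = (48*I*√42)*(4*(-3*(-6))) = (48*I*√42)*(4*18) = (48*I*√42)*72 = 3456*I*√42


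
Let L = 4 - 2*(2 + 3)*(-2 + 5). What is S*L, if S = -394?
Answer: 10244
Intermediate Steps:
L = -26 (L = 4 - 10*3 = 4 - 2*15 = 4 - 30 = -26)
S*L = -394*(-26) = 10244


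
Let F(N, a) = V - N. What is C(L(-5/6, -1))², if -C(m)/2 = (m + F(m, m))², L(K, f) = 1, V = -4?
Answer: 1024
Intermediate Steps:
F(N, a) = -4 - N
C(m) = -32 (C(m) = -2*(m + (-4 - m))² = -2*(-4)² = -2*16 = -32)
C(L(-5/6, -1))² = (-32)² = 1024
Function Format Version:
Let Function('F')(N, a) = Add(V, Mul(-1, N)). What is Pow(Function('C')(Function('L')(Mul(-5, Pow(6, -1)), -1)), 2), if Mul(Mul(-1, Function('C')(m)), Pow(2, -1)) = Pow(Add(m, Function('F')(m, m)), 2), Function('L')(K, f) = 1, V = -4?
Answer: 1024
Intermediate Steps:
Function('F')(N, a) = Add(-4, Mul(-1, N))
Function('C')(m) = -32 (Function('C')(m) = Mul(-2, Pow(Add(m, Add(-4, Mul(-1, m))), 2)) = Mul(-2, Pow(-4, 2)) = Mul(-2, 16) = -32)
Pow(Function('C')(Function('L')(Mul(-5, Pow(6, -1)), -1)), 2) = Pow(-32, 2) = 1024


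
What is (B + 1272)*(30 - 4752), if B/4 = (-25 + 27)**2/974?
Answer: -2925146784/487 ≈ -6.0065e+6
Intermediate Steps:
B = 8/487 (B = 4*((-25 + 27)**2/974) = 4*(2**2*(1/974)) = 4*(4*(1/974)) = 4*(2/487) = 8/487 ≈ 0.016427)
(B + 1272)*(30 - 4752) = (8/487 + 1272)*(30 - 4752) = (619472/487)*(-4722) = -2925146784/487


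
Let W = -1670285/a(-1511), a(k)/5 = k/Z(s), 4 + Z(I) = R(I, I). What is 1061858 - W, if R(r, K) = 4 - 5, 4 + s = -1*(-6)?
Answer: 1606137723/1511 ≈ 1.0630e+6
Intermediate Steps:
s = 2 (s = -4 - 1*(-6) = -4 + 6 = 2)
R(r, K) = -1
Z(I) = -5 (Z(I) = -4 - 1 = -5)
a(k) = -k (a(k) = 5*(k/(-5)) = 5*(k*(-⅕)) = 5*(-k/5) = -k)
W = -1670285/1511 (W = -1670285/((-1*(-1511))) = -1670285/1511 ≈ -1105.4)
1061858 - W = 1061858 - 1*(-1670285/1511) = 1061858 + 1670285/1511 = 1606137723/1511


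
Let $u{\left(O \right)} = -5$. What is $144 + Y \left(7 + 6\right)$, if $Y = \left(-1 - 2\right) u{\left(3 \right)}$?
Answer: $339$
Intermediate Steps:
$Y = 15$ ($Y = \left(-1 - 2\right) \left(-5\right) = \left(-3\right) \left(-5\right) = 15$)
$144 + Y \left(7 + 6\right) = 144 + 15 \left(7 + 6\right) = 144 + 15 \cdot 13 = 144 + 195 = 339$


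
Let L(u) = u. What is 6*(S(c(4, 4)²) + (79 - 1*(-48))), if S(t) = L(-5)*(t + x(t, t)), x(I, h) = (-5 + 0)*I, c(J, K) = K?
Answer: 2682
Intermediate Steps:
x(I, h) = -5*I
S(t) = 20*t (S(t) = -5*(t - 5*t) = -(-20)*t = 20*t)
6*(S(c(4, 4)²) + (79 - 1*(-48))) = 6*(20*4² + (79 - 1*(-48))) = 6*(20*16 + (79 + 48)) = 6*(320 + 127) = 6*447 = 2682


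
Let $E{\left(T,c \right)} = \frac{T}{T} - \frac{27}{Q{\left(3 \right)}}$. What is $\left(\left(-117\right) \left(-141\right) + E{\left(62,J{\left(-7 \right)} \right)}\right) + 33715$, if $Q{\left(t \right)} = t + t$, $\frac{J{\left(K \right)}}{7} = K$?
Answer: $\frac{100417}{2} \approx 50209.0$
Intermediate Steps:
$J{\left(K \right)} = 7 K$
$Q{\left(t \right)} = 2 t$
$E{\left(T,c \right)} = - \frac{7}{2}$ ($E{\left(T,c \right)} = \frac{T}{T} - \frac{27}{2 \cdot 3} = 1 - \frac{27}{6} = 1 - \frac{9}{2} = - \frac{7}{2}$)
$\left(\left(-117\right) \left(-141\right) + E{\left(62,J{\left(-7 \right)} \right)}\right) + 33715 = \left(\left(-117\right) \left(-141\right) - \frac{7}{2}\right) + 33715 = \left(16497 - \frac{7}{2}\right) + 33715 = \frac{32987}{2} + 33715 = \frac{100417}{2}$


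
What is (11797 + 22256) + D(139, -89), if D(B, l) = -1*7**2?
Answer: 34004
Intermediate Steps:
D(B, l) = -49 (D(B, l) = -1*49 = -49)
(11797 + 22256) + D(139, -89) = (11797 + 22256) - 49 = 34053 - 49 = 34004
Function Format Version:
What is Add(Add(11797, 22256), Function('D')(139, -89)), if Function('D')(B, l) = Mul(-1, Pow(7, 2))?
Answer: 34004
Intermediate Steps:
Function('D')(B, l) = -49 (Function('D')(B, l) = Mul(-1, 49) = -49)
Add(Add(11797, 22256), Function('D')(139, -89)) = Add(Add(11797, 22256), -49) = Add(34053, -49) = 34004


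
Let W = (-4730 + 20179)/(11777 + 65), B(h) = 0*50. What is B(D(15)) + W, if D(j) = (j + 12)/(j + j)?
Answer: 15449/11842 ≈ 1.3046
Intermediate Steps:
D(j) = (12 + j)/(2*j) (D(j) = (12 + j)/((2*j)) = (12 + j)*(1/(2*j)) = (12 + j)/(2*j))
B(h) = 0
W = 15449/11842 ≈ 1.3046
B(D(15)) + W = 0 + 15449/11842 = 15449/11842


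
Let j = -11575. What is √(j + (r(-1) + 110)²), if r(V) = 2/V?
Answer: √89 ≈ 9.4340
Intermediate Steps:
√(j + (r(-1) + 110)²) = √(-11575 + (2/(-1) + 110)²) = √(-11575 + (2*(-1) + 110)²) = √(-11575 + (-2 + 110)²) = √(-11575 + 108²) = √(-11575 + 11664) = √89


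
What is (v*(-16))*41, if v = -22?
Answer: 14432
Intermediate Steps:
(v*(-16))*41 = -22*(-16)*41 = 352*41 = 14432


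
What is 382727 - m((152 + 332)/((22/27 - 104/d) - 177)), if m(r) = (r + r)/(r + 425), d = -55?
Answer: 8365090951165/21856547 ≈ 3.8273e+5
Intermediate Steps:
m(r) = 2*r/(425 + r) (m(r) = (2*r)/(425 + r) = 2*r/(425 + r))
382727 - m((152 + 332)/((22/27 - 104/d) - 177)) = 382727 - 2*(152 + 332)/((22/27 - 104/(-55)) - 177)/(425 + (152 + 332)/((22/27 - 104/(-55)) - 177)) = 382727 - 2*484/((22*(1/27) - 104*(-1/55)) - 177)/(425 + 484/((22*(1/27) - 104*(-1/55)) - 177)) = 382727 - 2*484/((22/27 + 104/55) - 177)/(425 + 484/((22/27 + 104/55) - 177)) = 382727 - 2*484/(4018/1485 - 177)/(425 + 484/(4018/1485 - 177)) = 382727 - 2*484/(-258827/1485)/(425 + 484/(-258827/1485)) = 382727 - 2*484*(-1485/258827)/(425 + 484*(-1485/258827)) = 382727 - 2*(-718740)/(258827*(425 - 718740/258827)) = 382727 - 2*(-718740)/(258827*109282735/258827) = 382727 - 2*(-718740)*258827/(258827*109282735) = 382727 - 1*(-287496/21856547) = 382727 + 287496/21856547 = 8365090951165/21856547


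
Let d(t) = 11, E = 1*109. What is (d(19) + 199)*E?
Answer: 22890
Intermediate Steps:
E = 109
(d(19) + 199)*E = (11 + 199)*109 = 210*109 = 22890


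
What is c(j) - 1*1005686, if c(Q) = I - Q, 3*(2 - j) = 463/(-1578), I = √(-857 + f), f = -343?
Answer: -4760927455/4734 + 20*I*√3 ≈ -1.0057e+6 + 34.641*I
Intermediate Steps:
I = 20*I*√3 (I = √(-857 - 343) = √(-1200) = 20*I*√3 ≈ 34.641*I)
j = 9931/4734 (j = 2 - 463/(3*(-1578)) = 2 - 463*(-1)/(3*1578) = 2 - ⅓*(-463/1578) = 2 + 463/4734 = 9931/4734 ≈ 2.0978)
c(Q) = -Q + 20*I*√3 (c(Q) = 20*I*√3 - Q = -Q + 20*I*√3)
c(j) - 1*1005686 = (-1*9931/4734 + 20*I*√3) - 1*1005686 = (-9931/4734 + 20*I*√3) - 1005686 = -4760927455/4734 + 20*I*√3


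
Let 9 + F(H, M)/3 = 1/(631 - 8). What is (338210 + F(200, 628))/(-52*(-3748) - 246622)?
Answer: -105344006/16112649 ≈ -6.5380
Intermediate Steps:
F(H, M) = -16818/623 (F(H, M) = -27 + 3/(631 - 8) = -27 + 3/623 = -16818/623)
(338210 + F(200, 628))/(-52*(-3748) - 246622) = (338210 - 16818/623)/(-52*(-3748) - 246622) = 210688012/(623*(194896 - 246622)) = (210688012/623)/(-51726) = (210688012/623)*(-1/51726) = -105344006/16112649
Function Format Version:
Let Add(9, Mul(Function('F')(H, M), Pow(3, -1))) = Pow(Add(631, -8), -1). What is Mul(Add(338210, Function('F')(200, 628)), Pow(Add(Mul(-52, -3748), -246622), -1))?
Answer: Rational(-105344006, 16112649) ≈ -6.5380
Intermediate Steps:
Function('F')(H, M) = Rational(-16818, 623) (Function('F')(H, M) = Add(-27, Mul(3, Pow(Add(631, -8), -1))) = Add(-27, Mul(3, Pow(623, -1))) = Add(-27, Mul(3, Rational(1, 623))) = Add(-27, Rational(3, 623)) = Rational(-16818, 623))
Mul(Add(338210, Function('F')(200, 628)), Pow(Add(Mul(-52, -3748), -246622), -1)) = Mul(Add(338210, Rational(-16818, 623)), Pow(Add(Mul(-52, -3748), -246622), -1)) = Mul(Rational(210688012, 623), Pow(Add(194896, -246622), -1)) = Mul(Rational(210688012, 623), Pow(-51726, -1)) = Mul(Rational(210688012, 623), Rational(-1, 51726)) = Rational(-105344006, 16112649)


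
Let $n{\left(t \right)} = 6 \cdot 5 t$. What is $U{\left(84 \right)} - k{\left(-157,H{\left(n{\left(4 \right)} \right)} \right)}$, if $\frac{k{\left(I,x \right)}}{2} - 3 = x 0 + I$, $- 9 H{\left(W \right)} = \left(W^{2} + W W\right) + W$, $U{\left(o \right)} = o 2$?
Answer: $476$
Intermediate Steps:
$U{\left(o \right)} = 2 o$
$n{\left(t \right)} = 30 t$
$H{\left(W \right)} = - \frac{2 W^{2}}{9} - \frac{W}{9}$ ($H{\left(W \right)} = - \frac{\left(W^{2} + W W\right) + W}{9} = - \frac{\left(W^{2} + W^{2}\right) + W}{9} = - \frac{2 W^{2} + W}{9} = - \frac{W + 2 W^{2}}{9} = - \frac{2 W^{2}}{9} - \frac{W}{9}$)
$k{\left(I,x \right)} = 6 + 2 I$ ($k{\left(I,x \right)} = 6 + 2 \left(x 0 + I\right) = 6 + 2 \left(0 + I\right) = 6 + 2 I$)
$U{\left(84 \right)} - k{\left(-157,H{\left(n{\left(4 \right)} \right)} \right)} = 2 \cdot 84 - \left(6 + 2 \left(-157\right)\right) = 168 - \left(6 - 314\right) = 168 - -308 = 168 + 308 = 476$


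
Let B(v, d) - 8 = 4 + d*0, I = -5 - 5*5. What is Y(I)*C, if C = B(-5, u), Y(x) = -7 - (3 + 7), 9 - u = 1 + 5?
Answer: -204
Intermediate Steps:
I = -30 (I = -5 - 25 = -30)
u = 3 (u = 9 - (1 + 5) = 9 - 1*6 = 9 - 6 = 3)
B(v, d) = 12 (B(v, d) = 8 + (4 + d*0) = 8 + (4 + 0) = 8 + 4 = 12)
Y(x) = -17 (Y(x) = -7 - 1*10 = -7 - 10 = -17)
C = 12
Y(I)*C = -17*12 = -204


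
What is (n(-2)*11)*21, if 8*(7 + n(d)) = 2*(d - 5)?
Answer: -8085/4 ≈ -2021.3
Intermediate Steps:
n(d) = -33/4 + d/4 (n(d) = -7 + (2*(d - 5))/8 = -7 + (2*(-5 + d))/8 = -7 + (-10 + 2*d)/8 = -7 + (-5/4 + d/4) = -33/4 + d/4)
(n(-2)*11)*21 = ((-33/4 + (1/4)*(-2))*11)*21 = ((-33/4 - 1/2)*11)*21 = -35/4*11*21 = -385/4*21 = -8085/4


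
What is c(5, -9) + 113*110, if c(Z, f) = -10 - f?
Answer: 12429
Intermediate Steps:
c(5, -9) + 113*110 = (-10 - 1*(-9)) + 113*110 = (-10 + 9) + 12430 = -1 + 12430 = 12429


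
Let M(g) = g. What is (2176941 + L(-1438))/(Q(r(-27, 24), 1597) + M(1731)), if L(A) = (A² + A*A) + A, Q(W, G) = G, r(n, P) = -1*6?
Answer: 6311191/3328 ≈ 1896.4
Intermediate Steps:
r(n, P) = -6
L(A) = A + 2*A² (L(A) = (A² + A²) + A = 2*A² + A = A + 2*A²)
(2176941 + L(-1438))/(Q(r(-27, 24), 1597) + M(1731)) = (2176941 - 1438*(1 + 2*(-1438)))/(1597 + 1731) = (2176941 - 1438*(1 - 2876))/3328 = (2176941 - 1438*(-2875))*(1/3328) = (2176941 + 4134250)*(1/3328) = 6311191*(1/3328) = 6311191/3328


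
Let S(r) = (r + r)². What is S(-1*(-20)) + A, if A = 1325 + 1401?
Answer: 4326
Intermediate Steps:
S(r) = 4*r² (S(r) = (2*r)² = 4*r²)
A = 2726
S(-1*(-20)) + A = 4*(-1*(-20))² + 2726 = 4*20² + 2726 = 4*400 + 2726 = 1600 + 2726 = 4326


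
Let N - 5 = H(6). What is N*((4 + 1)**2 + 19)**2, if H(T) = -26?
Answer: -40656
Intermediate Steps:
N = -21 (N = 5 - 26 = -21)
N*((4 + 1)**2 + 19)**2 = -21*((4 + 1)**2 + 19)**2 = -21*(5**2 + 19)**2 = -21*(25 + 19)**2 = -21*44**2 = -21*1936 = -40656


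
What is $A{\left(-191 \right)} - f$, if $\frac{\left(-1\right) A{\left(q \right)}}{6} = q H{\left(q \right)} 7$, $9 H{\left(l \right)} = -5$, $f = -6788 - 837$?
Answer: $\frac{9505}{3} \approx 3168.3$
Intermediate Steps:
$f = -7625$ ($f = -6788 - 837 = -7625$)
$H{\left(l \right)} = - \frac{5}{9}$ ($H{\left(l \right)} = \frac{1}{9} \left(-5\right) = - \frac{5}{9}$)
$A{\left(q \right)} = \frac{70 q}{3}$ ($A{\left(q \right)} = - 6 q \left(- \frac{5}{9}\right) 7 = - 6 - \frac{5 q}{9} \cdot 7 = - 6 \left(- \frac{35 q}{9}\right) = \frac{70 q}{3}$)
$A{\left(-191 \right)} - f = \frac{70}{3} \left(-191\right) - -7625 = - \frac{13370}{3} + 7625 = \frac{9505}{3}$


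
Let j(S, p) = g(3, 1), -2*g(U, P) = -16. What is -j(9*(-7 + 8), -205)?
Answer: -8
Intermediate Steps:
g(U, P) = 8 (g(U, P) = -½*(-16) = 8)
j(S, p) = 8
-j(9*(-7 + 8), -205) = -1*8 = -8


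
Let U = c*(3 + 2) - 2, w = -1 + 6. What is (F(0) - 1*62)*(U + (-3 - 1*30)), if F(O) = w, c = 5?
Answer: 570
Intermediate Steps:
w = 5
F(O) = 5
U = 23 (U = 5*(3 + 2) - 2 = 5*5 - 2 = 25 - 2 = 23)
(F(0) - 1*62)*(U + (-3 - 1*30)) = (5 - 1*62)*(23 + (-3 - 1*30)) = (5 - 62)*(23 + (-3 - 30)) = -57*(23 - 33) = -57*(-10) = 570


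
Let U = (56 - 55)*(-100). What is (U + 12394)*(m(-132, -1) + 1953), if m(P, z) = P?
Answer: 22387374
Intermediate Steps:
U = -100 (U = 1*(-100) = -100)
(U + 12394)*(m(-132, -1) + 1953) = (-100 + 12394)*(-132 + 1953) = 12294*1821 = 22387374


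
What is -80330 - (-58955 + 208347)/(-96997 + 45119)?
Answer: -2083605174/25939 ≈ -80327.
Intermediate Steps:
-80330 - (-58955 + 208347)/(-96997 + 45119) = -80330 - 149392/(-51878) = -80330 - 149392*(-1)/51878 = -80330 - 1*(-74696/25939) = -80330 + 74696/25939 = -2083605174/25939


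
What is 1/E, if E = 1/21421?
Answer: 21421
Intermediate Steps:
E = 1/21421 ≈ 4.6683e-5
1/E = 1/(1/21421) = 21421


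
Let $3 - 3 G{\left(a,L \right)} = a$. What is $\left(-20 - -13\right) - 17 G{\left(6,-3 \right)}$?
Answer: $10$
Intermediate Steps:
$G{\left(a,L \right)} = 1 - \frac{a}{3}$
$\left(-20 - -13\right) - 17 G{\left(6,-3 \right)} = \left(-20 - -13\right) - 17 \left(1 - 2\right) = \left(-20 + 13\right) - 17 \left(1 - 2\right) = -7 - -17 = -7 + 17 = 10$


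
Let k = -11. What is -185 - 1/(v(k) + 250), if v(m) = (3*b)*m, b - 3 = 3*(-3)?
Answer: -82881/448 ≈ -185.00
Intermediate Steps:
b = -6 (b = 3 + 3*(-3) = 3 - 9 = -6)
v(m) = -18*m (v(m) = (3*(-6))*m = -18*m)
-185 - 1/(v(k) + 250) = -185 - 1/(-18*(-11) + 250) = -185 - 1/(198 + 250) = -185 - 1/448 = -82881/448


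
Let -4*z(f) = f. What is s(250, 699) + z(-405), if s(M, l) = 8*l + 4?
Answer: 22789/4 ≈ 5697.3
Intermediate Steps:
s(M, l) = 4 + 8*l
z(f) = -f/4
s(250, 699) + z(-405) = (4 + 8*699) - ¼*(-405) = (4 + 5592) + 405/4 = 5596 + 405/4 = 22789/4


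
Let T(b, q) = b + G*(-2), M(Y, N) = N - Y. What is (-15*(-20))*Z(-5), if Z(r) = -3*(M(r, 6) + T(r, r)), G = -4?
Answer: -12600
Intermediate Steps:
T(b, q) = 8 + b (T(b, q) = b - 4*(-2) = b + 8 = 8 + b)
Z(r) = -42 (Z(r) = -3*((6 - r) + (8 + r)) = -3*14 = -42)
(-15*(-20))*Z(-5) = -15*(-20)*(-42) = 300*(-42) = -12600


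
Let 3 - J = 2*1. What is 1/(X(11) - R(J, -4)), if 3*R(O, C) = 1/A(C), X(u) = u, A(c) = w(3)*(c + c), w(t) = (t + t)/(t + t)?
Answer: 24/265 ≈ 0.090566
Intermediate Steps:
w(t) = 1 (w(t) = (2*t)/((2*t)) = (2*t)*(1/(2*t)) = 1)
A(c) = 2*c (A(c) = 1*(c + c) = 1*(2*c) = 2*c)
J = 1 (J = 3 - 2 = 1)
R(O, C) = 1/(6*C) (R(O, C) = 1/(3*((2*C))) = (1/(2*C))/3 = 1/(6*C))
1/(X(11) - R(J, -4)) = 1/(11 - 1/(6*(-4))) = 1/(11 - (-1)/(6*4)) = 1/(11 - 1*(-1/24)) = 1/(11 + 1/24) = 1/(265/24) = 24/265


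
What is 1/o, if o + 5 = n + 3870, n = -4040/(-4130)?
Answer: 413/1596649 ≈ 0.00025867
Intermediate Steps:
n = 404/413 (n = -4040*(-1/4130) = 404/413 ≈ 0.97821)
o = 1596649/413 (o = -5 + (404/413 + 3870) = -5 + 1598714/413 = 1596649/413 ≈ 3866.0)
1/o = 1/(1596649/413) = 413/1596649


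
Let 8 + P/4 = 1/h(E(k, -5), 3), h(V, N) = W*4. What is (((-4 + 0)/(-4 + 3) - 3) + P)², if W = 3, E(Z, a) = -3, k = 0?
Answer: 8464/9 ≈ 940.44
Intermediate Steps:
h(V, N) = 12 (h(V, N) = 3*4 = 12)
P = -95/3 (P = -32 + 4/12 = -32 + 4*(1/12) = -32 + ⅓ = -95/3 ≈ -31.667)
(((-4 + 0)/(-4 + 3) - 3) + P)² = (((-4 + 0)/(-4 + 3) - 3) - 95/3)² = ((-4/(-1) - 3) - 95/3)² = ((-4*(-1) - 3) - 95/3)² = ((4 - 3) - 95/3)² = (1 - 95/3)² = (-92/3)² = 8464/9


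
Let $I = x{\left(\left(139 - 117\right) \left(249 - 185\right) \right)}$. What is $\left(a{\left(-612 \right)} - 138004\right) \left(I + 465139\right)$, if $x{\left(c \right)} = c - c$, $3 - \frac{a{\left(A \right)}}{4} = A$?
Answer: $-63046800616$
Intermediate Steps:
$a{\left(A \right)} = 12 - 4 A$
$x{\left(c \right)} = 0$
$I = 0$
$\left(a{\left(-612 \right)} - 138004\right) \left(I + 465139\right) = \left(\left(12 - -2448\right) - 138004\right) \left(0 + 465139\right) = \left(\left(12 + 2448\right) - 138004\right) 465139 = \left(2460 - 138004\right) 465139 = \left(-135544\right) 465139 = -63046800616$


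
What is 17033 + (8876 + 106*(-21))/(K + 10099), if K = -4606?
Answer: 93568919/5493 ≈ 17034.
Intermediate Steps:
17033 + (8876 + 106*(-21))/(K + 10099) = 17033 + (8876 + 106*(-21))/(-4606 + 10099) = 17033 + (8876 - 2226)/5493 = 17033 + 6650*(1/5493) = 17033 + 6650/5493 = 93568919/5493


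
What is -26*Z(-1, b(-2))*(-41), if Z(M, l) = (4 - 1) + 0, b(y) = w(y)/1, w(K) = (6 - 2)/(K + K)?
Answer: 3198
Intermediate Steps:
w(K) = 2/K (w(K) = 4/((2*K)) = 4*(1/(2*K)) = 2/K)
b(y) = 2/y (b(y) = (2/y)/1 = (2/y)*1 = 2/y)
Z(M, l) = 3 (Z(M, l) = 3 + 0 = 3)
-26*Z(-1, b(-2))*(-41) = -26*3*(-41) = -78*(-41) = 3198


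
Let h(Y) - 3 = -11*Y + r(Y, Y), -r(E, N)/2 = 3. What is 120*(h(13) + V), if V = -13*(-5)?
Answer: -9720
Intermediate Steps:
r(E, N) = -6 (r(E, N) = -2*3 = -6)
h(Y) = -3 - 11*Y (h(Y) = 3 + (-11*Y - 6) = 3 + (-6 - 11*Y) = -3 - 11*Y)
V = 65
120*(h(13) + V) = 120*((-3 - 11*13) + 65) = 120*((-3 - 143) + 65) = 120*(-146 + 65) = 120*(-81) = -9720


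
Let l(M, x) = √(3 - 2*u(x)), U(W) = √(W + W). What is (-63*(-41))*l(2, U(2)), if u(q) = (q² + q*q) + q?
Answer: 2583*I*√17 ≈ 10650.0*I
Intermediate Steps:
u(q) = q + 2*q² (u(q) = (q² + q²) + q = 2*q² + q = q + 2*q²)
U(W) = √2*√W (U(W) = √(2*W) = √2*√W)
l(M, x) = √(3 - 2*x*(1 + 2*x))
(-63*(-41))*l(2, U(2)) = (-63*(-41))*√(3 - 2*√2*√2*(1 + 2*(√2*√2))) = 2583*√(3 - 2*2*(1 + 2*2)) = 2583*√(3 - 2*2*(1 + 4)) = 2583*√(3 - 2*2*5) = 2583*√(3 - 20) = 2583*√(-17) = 2583*(I*√17) = 2583*I*√17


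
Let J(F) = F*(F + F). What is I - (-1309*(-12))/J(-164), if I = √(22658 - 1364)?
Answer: -3927/13448 + 39*√14 ≈ 145.63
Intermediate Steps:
J(F) = 2*F² (J(F) = F*(2*F) = 2*F²)
I = 39*√14 (I = √21294 = 39*√14 ≈ 145.92)
I - (-1309*(-12))/J(-164) = 39*√14 - (-1309*(-12))/(2*(-164)²) = 39*√14 - 15708/(2*26896) = 39*√14 - 15708/53792 = 39*√14 - 1*3927/13448 = 39*√14 - 3927/13448 = -3927/13448 + 39*√14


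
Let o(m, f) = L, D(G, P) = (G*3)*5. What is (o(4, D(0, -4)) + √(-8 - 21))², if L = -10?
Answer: (10 - I*√29)² ≈ 71.0 - 107.7*I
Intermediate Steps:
D(G, P) = 15*G (D(G, P) = (3*G)*5 = 15*G)
o(m, f) = -10
(o(4, D(0, -4)) + √(-8 - 21))² = (-10 + √(-8 - 21))² = (-10 + √(-29))² = (-10 + I*√29)²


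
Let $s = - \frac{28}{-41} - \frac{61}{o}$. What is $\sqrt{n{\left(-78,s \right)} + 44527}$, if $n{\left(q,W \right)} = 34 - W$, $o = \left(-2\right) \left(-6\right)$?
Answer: $\frac{7 \sqrt{55039179}}{246} \approx 211.11$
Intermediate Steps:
$o = 12$
$s = - \frac{2165}{492}$ ($s = - \frac{28}{-41} - \frac{61}{12} = \left(-28\right) \left(- \frac{1}{41}\right) - \frac{61}{12} = \frac{28}{41} - \frac{61}{12} = - \frac{2165}{492} \approx -4.4004$)
$\sqrt{n{\left(-78,s \right)} + 44527} = \sqrt{\left(34 - - \frac{2165}{492}\right) + 44527} = \sqrt{\left(34 + \frac{2165}{492}\right) + 44527} = \sqrt{\frac{18893}{492} + 44527} = \sqrt{\frac{21926177}{492}} = \frac{7 \sqrt{55039179}}{246}$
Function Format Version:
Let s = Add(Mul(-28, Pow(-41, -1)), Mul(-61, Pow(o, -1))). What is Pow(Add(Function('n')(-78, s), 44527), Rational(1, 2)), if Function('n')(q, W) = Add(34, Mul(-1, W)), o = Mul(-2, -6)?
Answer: Mul(Rational(7, 246), Pow(55039179, Rational(1, 2))) ≈ 211.11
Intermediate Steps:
o = 12
s = Rational(-2165, 492) (s = Add(Mul(-28, Pow(-41, -1)), Mul(-61, Pow(12, -1))) = Add(Mul(-28, Rational(-1, 41)), Mul(-61, Rational(1, 12))) = Add(Rational(28, 41), Rational(-61, 12)) = Rational(-2165, 492) ≈ -4.4004)
Pow(Add(Function('n')(-78, s), 44527), Rational(1, 2)) = Pow(Add(Add(34, Mul(-1, Rational(-2165, 492))), 44527), Rational(1, 2)) = Pow(Add(Add(34, Rational(2165, 492)), 44527), Rational(1, 2)) = Pow(Add(Rational(18893, 492), 44527), Rational(1, 2)) = Pow(Rational(21926177, 492), Rational(1, 2)) = Mul(Rational(7, 246), Pow(55039179, Rational(1, 2)))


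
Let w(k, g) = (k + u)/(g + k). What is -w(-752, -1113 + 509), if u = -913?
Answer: -555/452 ≈ -1.2279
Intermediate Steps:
w(k, g) = (-913 + k)/(g + k) (w(k, g) = (k - 913)/(g + k) = (-913 + k)/(g + k))
-w(-752, -1113 + 509) = -(-913 - 752)/((-1113 + 509) - 752) = -(-1665)/(-604 - 752) = -(-1665)/(-1356) = -(-1)*(-1665)/1356 = -1*555/452 = -555/452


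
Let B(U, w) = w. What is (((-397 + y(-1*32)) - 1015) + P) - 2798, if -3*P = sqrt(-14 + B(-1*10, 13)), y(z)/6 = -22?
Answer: -4342 - I/3 ≈ -4342.0 - 0.33333*I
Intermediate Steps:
y(z) = -132 (y(z) = 6*(-22) = -132)
P = -I/3 (P = -sqrt(-14 + 13)/3 = -I/3 ≈ -0.33333*I)
(((-397 + y(-1*32)) - 1015) + P) - 2798 = (((-397 - 132) - 1015) - I/3) - 2798 = ((-529 - 1015) - I/3) - 2798 = (-1544 - I/3) - 2798 = -4342 - I/3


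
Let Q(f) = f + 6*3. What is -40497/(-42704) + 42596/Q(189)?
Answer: 79452281/384336 ≈ 206.73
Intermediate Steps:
Q(f) = 18 + f (Q(f) = f + 18 = 18 + f)
-40497/(-42704) + 42596/Q(189) = -40497/(-42704) + 42596/(18 + 189) = -40497*(-1/42704) + 42596/207 = 40497/42704 + 42596*(1/207) = 40497/42704 + 1852/9 = 79452281/384336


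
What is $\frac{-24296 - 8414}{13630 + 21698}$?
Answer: $- \frac{16355}{17664} \approx -0.92589$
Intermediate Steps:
$\frac{-24296 - 8414}{13630 + 21698} = - \frac{32710}{35328} = \left(-32710\right) \frac{1}{35328} = - \frac{16355}{17664}$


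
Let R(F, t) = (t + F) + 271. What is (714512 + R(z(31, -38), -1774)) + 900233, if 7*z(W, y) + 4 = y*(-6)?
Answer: 1613274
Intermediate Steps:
z(W, y) = -4/7 - 6*y/7 (z(W, y) = -4/7 + (y*(-6))/7 = -4/7 + (-6*y)/7 = -4/7 - 6*y/7)
R(F, t) = 271 + F + t (R(F, t) = (F + t) + 271 = 271 + F + t)
(714512 + R(z(31, -38), -1774)) + 900233 = (714512 + (271 + (-4/7 - 6/7*(-38)) - 1774)) + 900233 = (714512 + (271 + (-4/7 + 228/7) - 1774)) + 900233 = (714512 + (271 + 32 - 1774)) + 900233 = (714512 - 1471) + 900233 = 713041 + 900233 = 1613274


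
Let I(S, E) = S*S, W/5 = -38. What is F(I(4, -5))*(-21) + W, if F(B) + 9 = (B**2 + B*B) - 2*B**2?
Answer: -1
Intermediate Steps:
W = -190 (W = 5*(-38) = -190)
I(S, E) = S**2
F(B) = -9 (F(B) = -9 + ((B**2 + B*B) - 2*B**2) = -9 + ((B**2 + B**2) - 2*B**2) = -9 + (2*B**2 - 2*B**2) = -9 + 0 = -9)
F(I(4, -5))*(-21) + W = -9*(-21) - 190 = 189 - 190 = -1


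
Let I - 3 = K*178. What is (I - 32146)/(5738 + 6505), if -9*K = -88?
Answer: -39089/15741 ≈ -2.4833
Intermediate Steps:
K = 88/9 (K = -⅑*(-88) = 88/9 ≈ 9.7778)
I = 15691/9 (I = 3 + (88/9)*178 = 3 + 15664/9 = 15691/9 ≈ 1743.4)
(I - 32146)/(5738 + 6505) = (15691/9 - 32146)/(5738 + 6505) = -273623/9/12243 = -273623/9*1/12243 = -39089/15741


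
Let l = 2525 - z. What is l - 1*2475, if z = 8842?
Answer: -8792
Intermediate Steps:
l = -6317 (l = 2525 - 1*8842 = 2525 - 8842 = -6317)
l - 1*2475 = -6317 - 1*2475 = -6317 - 2475 = -8792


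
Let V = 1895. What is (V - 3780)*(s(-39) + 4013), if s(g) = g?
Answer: -7490990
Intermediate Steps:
(V - 3780)*(s(-39) + 4013) = (1895 - 3780)*(-39 + 4013) = -1885*3974 = -7490990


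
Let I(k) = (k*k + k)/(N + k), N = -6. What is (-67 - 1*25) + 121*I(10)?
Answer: 6471/2 ≈ 3235.5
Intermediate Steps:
I(k) = (k + k²)/(-6 + k) (I(k) = (k*k + k)/(-6 + k) = (k² + k)/(-6 + k) = (k + k²)/(-6 + k))
(-67 - 1*25) + 121*I(10) = (-67 - 1*25) + 121*(10*(1 + 10)/(-6 + 10)) = (-67 - 25) + 121*(10*11/4) = -92 + 121*(10*(¼)*11) = -92 + 121*(55/2) = -92 + 6655/2 = 6471/2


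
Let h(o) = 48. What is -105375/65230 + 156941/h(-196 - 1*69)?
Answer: 1023220343/313104 ≈ 3268.0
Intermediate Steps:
-105375/65230 + 156941/h(-196 - 1*69) = -105375/65230 + 156941/48 = -105375*1/65230 + 156941*(1/48) = -21075/13046 + 156941/48 = 1023220343/313104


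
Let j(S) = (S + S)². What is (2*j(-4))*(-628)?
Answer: -80384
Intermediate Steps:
j(S) = 4*S² (j(S) = (2*S)² = 4*S²)
(2*j(-4))*(-628) = (2*(4*(-4)²))*(-628) = (2*(4*16))*(-628) = (2*64)*(-628) = 128*(-628) = -80384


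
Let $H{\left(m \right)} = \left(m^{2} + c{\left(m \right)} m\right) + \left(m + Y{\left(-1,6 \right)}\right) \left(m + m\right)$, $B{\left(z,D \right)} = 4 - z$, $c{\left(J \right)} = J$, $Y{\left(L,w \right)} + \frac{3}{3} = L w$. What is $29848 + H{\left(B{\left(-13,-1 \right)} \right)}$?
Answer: $30766$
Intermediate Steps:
$Y{\left(L,w \right)} = -1 + L w$
$H{\left(m \right)} = 2 m^{2} + 2 m \left(-7 + m\right)$ ($H{\left(m \right)} = \left(m^{2} + m m\right) + \left(m - 7\right) \left(m + m\right) = \left(m^{2} + m^{2}\right) + \left(m - 7\right) 2 m = 2 m^{2} + \left(m - 7\right) 2 m = 2 m^{2} + \left(-7 + m\right) 2 m = 2 m^{2} + 2 m \left(-7 + m\right)$)
$29848 + H{\left(B{\left(-13,-1 \right)} \right)} = 29848 + 2 \left(4 - -13\right) \left(-7 + 2 \left(4 - -13\right)\right) = 29848 + 2 \left(4 + 13\right) \left(-7 + 2 \left(4 + 13\right)\right) = 29848 + 2 \cdot 17 \left(-7 + 2 \cdot 17\right) = 29848 + 2 \cdot 17 \left(-7 + 34\right) = 29848 + 2 \cdot 17 \cdot 27 = 29848 + 918 = 30766$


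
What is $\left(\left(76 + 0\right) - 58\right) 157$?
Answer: $2826$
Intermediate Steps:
$\left(\left(76 + 0\right) - 58\right) 157 = \left(76 - 58\right) 157 = 18 \cdot 157 = 2826$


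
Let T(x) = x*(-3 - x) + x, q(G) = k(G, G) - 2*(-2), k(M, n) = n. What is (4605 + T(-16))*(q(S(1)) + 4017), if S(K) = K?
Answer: 17620382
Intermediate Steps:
q(G) = 4 + G (q(G) = G - 2*(-2) = G + 4 = 4 + G)
T(x) = x + x*(-3 - x)
(4605 + T(-16))*(q(S(1)) + 4017) = (4605 - 1*(-16)*(2 - 16))*((4 + 1) + 4017) = (4605 - 1*(-16)*(-14))*(5 + 4017) = (4605 - 224)*4022 = 4381*4022 = 17620382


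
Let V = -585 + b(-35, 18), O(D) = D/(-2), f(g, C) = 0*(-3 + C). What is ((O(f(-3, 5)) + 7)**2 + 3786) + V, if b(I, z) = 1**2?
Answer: 3251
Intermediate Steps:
b(I, z) = 1
f(g, C) = 0
O(D) = -D/2 (O(D) = D*(-1/2) = -D/2)
V = -584 (V = -585 + 1 = -584)
((O(f(-3, 5)) + 7)**2 + 3786) + V = ((-1/2*0 + 7)**2 + 3786) - 584 = ((0 + 7)**2 + 3786) - 584 = (7**2 + 3786) - 584 = (49 + 3786) - 584 = 3835 - 584 = 3251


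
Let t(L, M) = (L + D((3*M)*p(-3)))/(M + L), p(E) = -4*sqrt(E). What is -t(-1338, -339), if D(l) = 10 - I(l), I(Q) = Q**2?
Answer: 49644544/1677 ≈ 29603.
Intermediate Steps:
D(l) = 10 - l**2
t(L, M) = (10 + L + 432*M**2)/(L + M) (t(L, M) = (L + (10 - ((3*M)*(-4*I*sqrt(3)))**2))/(M + L) = (L + (10 - ((3*M)*(-4*I*sqrt(3)))**2))/(L + M) = (L + (10 - (-12*I*M*sqrt(3))**2))/(L + M) = (L + (10 - (-432)*M**2))/(L + M) = (L + (10 + 432*M**2))/(L + M) = (10 + L + 432*M**2)/(L + M))
-t(-1338, -339) = -(10 - 1338 + 432*(-339)**2)/(-1338 - 339) = -(10 - 1338 + 432*114921)/(-1677) = -(-1)*(10 - 1338 + 49645872)/1677 = -(-1)*49644544/1677 = -1*(-49644544/1677) = 49644544/1677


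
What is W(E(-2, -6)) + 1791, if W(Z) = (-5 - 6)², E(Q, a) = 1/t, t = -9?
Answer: 1912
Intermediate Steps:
E(Q, a) = -⅑ (E(Q, a) = 1/(-9) = -⅑)
W(Z) = 121 (W(Z) = (-11)² = 121)
W(E(-2, -6)) + 1791 = 121 + 1791 = 1912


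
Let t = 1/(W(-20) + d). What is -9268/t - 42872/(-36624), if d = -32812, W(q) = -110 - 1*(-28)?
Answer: 1395656373535/4578 ≈ 3.0486e+8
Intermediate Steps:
W(q) = -82 (W(q) = -110 + 28 = -82)
t = -1/32894 (t = 1/(-82 - 32812) = 1/(-32894) = -1/32894 ≈ -3.0401e-5)
-9268/t - 42872/(-36624) = -9268/(-1/32894) - 42872/(-36624) = -9268*(-32894) - 42872*(-1/36624) = 304861592 + 5359/4578 = 1395656373535/4578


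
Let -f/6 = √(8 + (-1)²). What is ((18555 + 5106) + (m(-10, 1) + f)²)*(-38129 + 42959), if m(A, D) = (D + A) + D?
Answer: 117547710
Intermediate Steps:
f = -18 (f = -6*√(8 + (-1)²) = -6*√(8 + 1) = -6*√9 = -6*3 = -18)
m(A, D) = A + 2*D (m(A, D) = (A + D) + D = A + 2*D)
((18555 + 5106) + (m(-10, 1) + f)²)*(-38129 + 42959) = ((18555 + 5106) + ((-10 + 2*1) - 18)²)*(-38129 + 42959) = (23661 + ((-10 + 2) - 18)²)*4830 = (23661 + (-8 - 18)²)*4830 = (23661 + (-26)²)*4830 = (23661 + 676)*4830 = 24337*4830 = 117547710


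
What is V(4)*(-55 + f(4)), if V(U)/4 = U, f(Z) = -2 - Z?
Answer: -976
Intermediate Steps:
V(U) = 4*U
V(4)*(-55 + f(4)) = (4*4)*(-55 + (-2 - 1*4)) = 16*(-55 + (-2 - 4)) = 16*(-55 - 6) = 16*(-61) = -976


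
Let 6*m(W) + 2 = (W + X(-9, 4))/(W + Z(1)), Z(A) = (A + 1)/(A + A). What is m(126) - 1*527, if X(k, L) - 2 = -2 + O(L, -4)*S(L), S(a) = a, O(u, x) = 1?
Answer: -200849/381 ≈ -527.16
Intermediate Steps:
Z(A) = (1 + A)/(2*A) (Z(A) = (1 + A)/((2*A)) = (1 + A)*(1/(2*A)) = (1 + A)/(2*A))
X(k, L) = L (X(k, L) = 2 + (-2 + 1*L) = 2 + (-2 + L) = L)
m(W) = -⅓ + (4 + W)/(6*(1 + W)) (m(W) = -⅓ + ((W + 4)/(W + (½)*(1 + 1)/1))/6 = -⅓ + ((4 + W)/(W + (½)*1*2))/6 = -⅓ + ((4 + W)/(W + 1))/6 = -⅓ + ((4 + W)/(1 + W))/6 = -⅓ + (4 + W)/(6*(1 + W)))
m(126) - 1*527 = (2 - 1*126)/(6*(1 + 126)) - 1*527 = (⅙)*(2 - 126)/127 - 527 = (⅙)*(1/127)*(-124) - 527 = -62/381 - 527 = -200849/381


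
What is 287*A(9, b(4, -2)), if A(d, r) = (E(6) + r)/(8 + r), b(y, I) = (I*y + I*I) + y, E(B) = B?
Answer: 861/4 ≈ 215.25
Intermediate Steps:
b(y, I) = y + I² + I*y (b(y, I) = (I*y + I²) + y = (I² + I*y) + y = y + I² + I*y)
A(d, r) = (6 + r)/(8 + r)
287*A(9, b(4, -2)) = 287*((6 + (4 + (-2)² - 2*4))/(8 + (4 + (-2)² - 2*4))) = 287*((6 + (4 + 4 - 8))/(8 + (4 + 4 - 8))) = 287*((6 + 0)/(8 + 0)) = 287*(6/8) = 287*((⅛)*6) = 287*(¾) = 861/4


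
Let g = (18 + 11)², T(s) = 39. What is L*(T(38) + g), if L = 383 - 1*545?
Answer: -142560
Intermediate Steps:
L = -162 (L = 383 - 545 = -162)
g = 841 (g = 29² = 841)
L*(T(38) + g) = -162*(39 + 841) = -162*880 = -142560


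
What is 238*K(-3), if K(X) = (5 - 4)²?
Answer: 238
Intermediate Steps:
K(X) = 1 (K(X) = 1² = 1)
238*K(-3) = 238*1 = 238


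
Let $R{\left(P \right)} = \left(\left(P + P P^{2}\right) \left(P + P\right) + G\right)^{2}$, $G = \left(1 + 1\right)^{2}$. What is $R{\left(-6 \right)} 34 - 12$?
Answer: $242019604$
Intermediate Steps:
$G = 4$ ($G = 2^{2} = 4$)
$R{\left(P \right)} = \left(4 + 2 P \left(P + P^{3}\right)\right)^{2}$ ($R{\left(P \right)} = \left(\left(P + P P^{2}\right) \left(P + P\right) + 4\right)^{2} = \left(\left(P + P^{3}\right) 2 P + 4\right)^{2} = \left(2 P \left(P + P^{3}\right) + 4\right)^{2} = \left(4 + 2 P \left(P + P^{3}\right)\right)^{2}$)
$R{\left(-6 \right)} 34 - 12 = 4 \left(2 + \left(-6\right)^{2} + \left(-6\right)^{4}\right)^{2} \cdot 34 - 12 = 4 \left(2 + 36 + 1296\right)^{2} \cdot 34 - 12 = 4 \cdot 1334^{2} \cdot 34 - 12 = 4 \cdot 1779556 \cdot 34 - 12 = 7118224 \cdot 34 - 12 = 242019616 - 12 = 242019604$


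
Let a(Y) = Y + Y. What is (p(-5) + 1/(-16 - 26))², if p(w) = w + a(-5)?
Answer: 398161/1764 ≈ 225.71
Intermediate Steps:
a(Y) = 2*Y
p(w) = -10 + w (p(w) = w + 2*(-5) = w - 10 = -10 + w)
(p(-5) + 1/(-16 - 26))² = ((-10 - 5) + 1/(-16 - 26))² = (-15 + 1/(-42))² = (-15 - 1/42)² = (-631/42)² = 398161/1764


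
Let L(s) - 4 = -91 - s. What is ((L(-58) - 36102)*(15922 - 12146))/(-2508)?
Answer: 34107664/627 ≈ 54398.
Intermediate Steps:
L(s) = -87 - s (L(s) = 4 + (-91 - s) = -87 - s)
((L(-58) - 36102)*(15922 - 12146))/(-2508) = (((-87 - 1*(-58)) - 36102)*(15922 - 12146))/(-2508) = (((-87 + 58) - 36102)*3776)*(-1/2508) = ((-29 - 36102)*3776)*(-1/2508) = -36131*3776*(-1/2508) = -136430656*(-1/2508) = 34107664/627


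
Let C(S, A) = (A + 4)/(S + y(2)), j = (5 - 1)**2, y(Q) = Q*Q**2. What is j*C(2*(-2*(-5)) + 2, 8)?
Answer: 32/5 ≈ 6.4000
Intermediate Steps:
y(Q) = Q**3
j = 16 (j = 4**2 = 16)
C(S, A) = (4 + A)/(8 + S) (C(S, A) = (A + 4)/(S + 2**3) = (4 + A)/(S + 8) = (4 + A)/(8 + S))
j*C(2*(-2*(-5)) + 2, 8) = 16*((4 + 8)/(8 + (2*(-2*(-5)) + 2))) = 16*(12/(8 + (2*10 + 2))) = 16*(12/(8 + (20 + 2))) = 16*(12/(8 + 22)) = 16*(12/30) = 16*((1/30)*12) = 16*(2/5) = 32/5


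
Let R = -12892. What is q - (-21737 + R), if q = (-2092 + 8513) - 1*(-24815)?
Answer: 65865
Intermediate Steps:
q = 31236 (q = 6421 + 24815 = 31236)
q - (-21737 + R) = 31236 - (-21737 - 12892) = 31236 - 1*(-34629) = 31236 + 34629 = 65865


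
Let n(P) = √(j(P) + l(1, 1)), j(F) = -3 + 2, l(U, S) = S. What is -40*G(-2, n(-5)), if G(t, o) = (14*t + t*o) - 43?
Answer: 2840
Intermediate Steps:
j(F) = -1
n(P) = 0 (n(P) = √(-1 + 1) = √0 = 0)
G(t, o) = -43 + 14*t + o*t (G(t, o) = (14*t + o*t) - 43 = -43 + 14*t + o*t)
-40*G(-2, n(-5)) = -40*(-43 + 14*(-2) + 0*(-2)) = -40*(-43 - 28 + 0) = -40*(-71) = 2840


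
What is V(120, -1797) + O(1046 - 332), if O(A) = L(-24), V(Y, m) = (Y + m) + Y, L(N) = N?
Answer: -1581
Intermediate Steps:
V(Y, m) = m + 2*Y
O(A) = -24
V(120, -1797) + O(1046 - 332) = (-1797 + 2*120) - 24 = (-1797 + 240) - 24 = -1557 - 24 = -1581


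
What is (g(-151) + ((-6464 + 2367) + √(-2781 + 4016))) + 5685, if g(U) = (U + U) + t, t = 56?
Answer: 1342 + √1235 ≈ 1377.1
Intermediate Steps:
g(U) = 56 + 2*U (g(U) = (U + U) + 56 = 2*U + 56 = 56 + 2*U)
(g(-151) + ((-6464 + 2367) + √(-2781 + 4016))) + 5685 = ((56 + 2*(-151)) + ((-6464 + 2367) + √(-2781 + 4016))) + 5685 = ((56 - 302) + (-4097 + √1235)) + 5685 = (-246 + (-4097 + √1235)) + 5685 = (-4343 + √1235) + 5685 = 1342 + √1235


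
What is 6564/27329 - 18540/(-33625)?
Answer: 145478832/183787525 ≈ 0.79156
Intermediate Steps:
6564/27329 - 18540/(-33625) = 6564*(1/27329) - 18540*(-1/33625) = 6564/27329 + 3708/6725 = 145478832/183787525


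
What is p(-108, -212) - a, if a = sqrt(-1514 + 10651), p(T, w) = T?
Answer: -108 - sqrt(9137) ≈ -203.59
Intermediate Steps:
a = sqrt(9137) ≈ 95.588
p(-108, -212) - a = -108 - sqrt(9137)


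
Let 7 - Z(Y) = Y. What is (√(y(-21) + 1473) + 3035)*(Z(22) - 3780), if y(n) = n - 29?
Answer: -11517825 - 3795*√1423 ≈ -1.1661e+7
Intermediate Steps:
y(n) = -29 + n
Z(Y) = 7 - Y
(√(y(-21) + 1473) + 3035)*(Z(22) - 3780) = (√((-29 - 21) + 1473) + 3035)*((7 - 1*22) - 3780) = (√(-50 + 1473) + 3035)*((7 - 22) - 3780) = (√1423 + 3035)*(-15 - 3780) = (3035 + √1423)*(-3795) = -11517825 - 3795*√1423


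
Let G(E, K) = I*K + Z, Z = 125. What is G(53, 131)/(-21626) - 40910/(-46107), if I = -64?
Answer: 1265517373/997109982 ≈ 1.2692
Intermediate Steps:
G(E, K) = 125 - 64*K (G(E, K) = -64*K + 125 = 125 - 64*K)
G(53, 131)/(-21626) - 40910/(-46107) = (125 - 64*131)/(-21626) - 40910/(-46107) = (125 - 8384)*(-1/21626) - 40910*(-1/46107) = -8259*(-1/21626) + 40910/46107 = 8259/21626 + 40910/46107 = 1265517373/997109982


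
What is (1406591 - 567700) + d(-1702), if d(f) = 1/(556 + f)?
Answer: 961369085/1146 ≈ 8.3889e+5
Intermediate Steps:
(1406591 - 567700) + d(-1702) = (1406591 - 567700) + 1/(556 - 1702) = 838891 + 1/(-1146) = 838891 - 1/1146 = 961369085/1146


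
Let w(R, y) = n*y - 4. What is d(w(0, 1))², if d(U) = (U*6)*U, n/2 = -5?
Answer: 1382976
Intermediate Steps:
n = -10 (n = 2*(-5) = -10)
w(R, y) = -4 - 10*y (w(R, y) = -10*y - 4 = -4 - 10*y)
d(U) = 6*U² (d(U) = (6*U)*U = 6*U²)
d(w(0, 1))² = (6*(-4 - 10*1)²)² = (6*(-4 - 10)²)² = (6*(-14)²)² = (6*196)² = 1176² = 1382976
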